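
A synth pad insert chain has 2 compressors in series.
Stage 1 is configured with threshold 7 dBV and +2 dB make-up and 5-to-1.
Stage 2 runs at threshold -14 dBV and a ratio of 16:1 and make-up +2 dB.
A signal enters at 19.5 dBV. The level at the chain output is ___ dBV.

Stage 1: 12.5 dB above 7 dBV, reduced 5:1 to 2.5 dB above → 9.5 dBV; +2 dB make-up → 11.5 dBV.
Stage 2: overshoot 25.5 dB → 25.5/16 = 1.59375 dB → -12.40625 dBV; +2 dB make-up → -10.40625 dBV.

-10.40625 dBV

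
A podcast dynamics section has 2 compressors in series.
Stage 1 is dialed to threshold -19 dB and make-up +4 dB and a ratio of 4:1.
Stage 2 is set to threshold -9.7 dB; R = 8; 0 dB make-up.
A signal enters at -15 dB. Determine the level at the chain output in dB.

-14 dB

Stage 1: -15 dB is 4 dB over -19 dB; at 4:1 that becomes 1 dB over, giving -18 dB; +4 dB make-up → -14 dB.
Stage 2: below threshold (-14 ≤ -9.7); passes unchanged; output -14 dB.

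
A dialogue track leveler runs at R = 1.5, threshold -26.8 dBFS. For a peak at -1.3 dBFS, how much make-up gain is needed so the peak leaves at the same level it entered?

The peak compresses to -26.8 + 25.5/1.5 = -9.8 dBFS.
To reach -1.3 dBFS requires -1.3 − (-9.8) = 8.5 dB of make-up.

8.5 dB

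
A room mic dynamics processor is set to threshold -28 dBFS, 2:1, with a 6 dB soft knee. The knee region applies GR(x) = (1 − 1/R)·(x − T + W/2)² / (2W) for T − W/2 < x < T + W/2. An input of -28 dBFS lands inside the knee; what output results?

-28.375 dBFS

x − T + W/2 = -28 − (-28) + 3 = 3.
GR = (1 − 1/2) × 3² / 12 = 0.5 × 9 / 12 = 0.375 dB.
Output = -28 − 0.375 = -28.375 dBFS.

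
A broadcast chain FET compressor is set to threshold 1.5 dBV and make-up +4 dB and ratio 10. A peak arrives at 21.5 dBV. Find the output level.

The input is 20 dB above the 1.5 dBV threshold.
The 20 dB excess becomes 2 dB after 10:1 reduction.
Output = 1.5 + 2 = 3.5 dBV; make-up adds 4 dB, giving 7.5 dBV.

7.5 dBV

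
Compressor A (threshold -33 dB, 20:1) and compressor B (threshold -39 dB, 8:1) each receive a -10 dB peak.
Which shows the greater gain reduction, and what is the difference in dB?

A: 23 dB over, compressed to 1.15 dB over, so 21.85 dB of GR.
B: 29 dB over, compressed to 3.625 dB over, so 25.375 dB of GR.
Difference: 3.525 dB in favour of B.

B, by 3.525 dB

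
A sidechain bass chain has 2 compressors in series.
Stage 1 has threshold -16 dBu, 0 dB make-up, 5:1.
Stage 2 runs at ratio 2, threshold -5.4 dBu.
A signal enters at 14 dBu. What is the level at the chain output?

Stage 1: overshoot 30 dB → 30/5 = 6 dB → -10 dBu.
Stage 2: -10 dBu ≤ -5.4 dBu, so stage 2 doesn't engage; output -10 dBu.

-10 dBu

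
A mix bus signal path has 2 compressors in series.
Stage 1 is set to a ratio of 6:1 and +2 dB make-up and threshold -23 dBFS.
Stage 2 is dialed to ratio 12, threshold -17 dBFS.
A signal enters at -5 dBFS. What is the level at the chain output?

-18 dBFS

Stage 1: 18 dB above -23 dBFS, reduced 6:1 to 3 dB above → -20 dBFS; +2 dB make-up → -18 dBFS.
Stage 2: -18 dBFS is at or below the -17 dBFS threshold — no compression; output -18 dBFS.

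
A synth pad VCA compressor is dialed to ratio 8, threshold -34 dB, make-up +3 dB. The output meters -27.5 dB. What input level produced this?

-6 dB

Before make-up, the level was -27.5 − 3 = -30.5 dB.
That's 3.5 dB above the -34 dB threshold.
Before 8:1 compression the overshoot was 3.5 × 8 = 28 dB, so input = -34 + 28 = -6 dB.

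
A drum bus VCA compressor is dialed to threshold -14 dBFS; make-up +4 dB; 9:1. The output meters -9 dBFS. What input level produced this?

Remove make-up: -9 − 4 = -13 dBFS.
Post-compression overshoot = -13 − (-14) = 1 dB.
Input overshoot = R × output overshoot = 9 dB → input = -14 + 9 = -5 dBFS.

-5 dBFS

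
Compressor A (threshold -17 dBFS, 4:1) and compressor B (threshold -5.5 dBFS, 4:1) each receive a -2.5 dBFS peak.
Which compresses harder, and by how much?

A: overshoot 14.5 dB → output overshoot 3.625 dB → GR 10.875 dB.
B: overshoot 3 dB → output overshoot 0.75 dB → GR 2.25 dB.
A reduces 8.625 dB more.

A, by 8.625 dB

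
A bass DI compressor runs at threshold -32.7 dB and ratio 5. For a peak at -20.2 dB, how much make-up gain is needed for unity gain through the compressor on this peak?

10 dB

Overshoot 12.5 dB → 12.5/5 = 2.5 dB after compression, so the compressed level is -32.7 + 2.5 = -30.2 dB.
Make-up = target − compressed = -20.2 − (-30.2) = 10 dB.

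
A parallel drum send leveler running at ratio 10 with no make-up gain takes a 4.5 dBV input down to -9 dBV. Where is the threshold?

-10.5 dBV

Gain reduction = 4.5 − (-9) = 13.5 dB; output overshoot = GR / (R − 1) = 13.5 / 9 = 1.5 dB.
Threshold = output − output overshoot = -9 − 1.5 = -10.5 dBV.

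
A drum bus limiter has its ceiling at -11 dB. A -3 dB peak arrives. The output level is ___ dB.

-11 dB

At ∞:1, everything above -11 dB is held at the ceiling.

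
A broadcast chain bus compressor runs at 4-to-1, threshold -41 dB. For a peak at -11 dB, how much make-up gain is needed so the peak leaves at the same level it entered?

The peak compresses to -41 + 30/4 = -33.5 dB.
To reach -11 dB requires -11 − (-33.5) = 22.5 dB of make-up.

22.5 dB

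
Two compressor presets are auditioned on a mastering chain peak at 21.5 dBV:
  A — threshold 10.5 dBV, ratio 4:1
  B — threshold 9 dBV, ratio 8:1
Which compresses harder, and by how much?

B, by 2.6875 dB

A: GR = 11 − 11/4 = 8.25 dB.
B: GR = 12.5 − 12.5/8 = 10.9375 dB.
Difference: 2.6875 dB in favour of B.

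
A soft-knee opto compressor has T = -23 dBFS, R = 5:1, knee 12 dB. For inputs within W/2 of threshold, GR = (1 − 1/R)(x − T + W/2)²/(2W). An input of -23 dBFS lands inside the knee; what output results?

-24.2 dBFS

x − T + W/2 = -23 − (-23) + 6 = 6.
GR = (1 − 1/5) × 6² / 24 = 0.8 × 36 / 24 = 1.2 dB.
Output = -23 − 1.2 = -24.2 dBFS.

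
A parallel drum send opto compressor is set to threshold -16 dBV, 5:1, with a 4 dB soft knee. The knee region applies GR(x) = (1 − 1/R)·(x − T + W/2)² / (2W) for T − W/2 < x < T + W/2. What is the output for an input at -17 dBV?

x − T + W/2 = -17 − (-16) + 2 = 1.
GR = (1 − 1/5) × 1² / 8 = 0.8 × 1 / 8 = 0.1 dB.
Output = -17 − 0.1 = -17.1 dBV.

-17.1 dBV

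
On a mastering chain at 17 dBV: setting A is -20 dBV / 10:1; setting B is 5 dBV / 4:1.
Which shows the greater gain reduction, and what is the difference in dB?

A, by 24.3 dB

A: GR = 37 − 37/10 = 33.3 dB.
B: GR = 12 − 12/4 = 9 dB.
A reduces 24.3 dB more.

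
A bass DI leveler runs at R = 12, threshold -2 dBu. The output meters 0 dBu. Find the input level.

The compressed level sits 0 − (-2) = 2 dB over threshold.
Before 12:1 compression the overshoot was 2 × 12 = 24 dB, so input = -2 + 24 = 22 dBu.

22 dBu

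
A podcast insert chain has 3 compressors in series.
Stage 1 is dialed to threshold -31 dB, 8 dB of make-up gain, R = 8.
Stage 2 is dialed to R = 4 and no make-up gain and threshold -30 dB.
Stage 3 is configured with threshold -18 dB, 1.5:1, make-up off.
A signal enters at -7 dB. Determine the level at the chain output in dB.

-27.5 dB

Stage 1: -7 dB is 24 dB over -31 dB; at 8:1 that becomes 3 dB over, giving -28 dB; +8 dB make-up → -20 dB.
Stage 2: -20 dB is 10 dB over -30 dB; at 4:1 that becomes 2.5 dB over, giving -27.5 dB.
Stage 3: -27.5 dB ≤ -18 dB, so stage 3 doesn't engage; output -27.5 dB.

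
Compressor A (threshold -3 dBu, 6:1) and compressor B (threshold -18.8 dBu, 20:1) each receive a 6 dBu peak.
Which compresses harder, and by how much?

B, by 16.06 dB

A: overshoot 9 dB → output overshoot 1.5 dB → GR 7.5 dB.
B: overshoot 24.8 dB → output overshoot 1.24 dB → GR 23.56 dB.
B applies 16.06 dB more gain reduction.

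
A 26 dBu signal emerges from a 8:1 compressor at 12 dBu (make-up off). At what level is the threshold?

Input is 16 dB above T (since output overshoot × R = input overshoot: (12 − T)·8 = 26 − T gives T = 10 dBu).
Check: 10 + (26 − 10)/8 = 10 + 2 = 12 dBu. ✓

10 dBu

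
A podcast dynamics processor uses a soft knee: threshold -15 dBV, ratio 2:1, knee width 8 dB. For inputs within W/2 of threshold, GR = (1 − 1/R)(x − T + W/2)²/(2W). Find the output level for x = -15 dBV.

-15.5 dBV

x − T + W/2 = -15 − (-15) + 4 = 4.
GR = (1 − 1/2) × 4² / 16 = 0.5 × 16 / 16 = 0.5 dB.
Output = -15 − 0.5 = -15.5 dBV.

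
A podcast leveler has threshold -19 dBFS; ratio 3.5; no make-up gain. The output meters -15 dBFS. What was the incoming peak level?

Post-compression overshoot = -15 − (-19) = 4 dB.
Input overshoot = R × output overshoot = 14 dB → input = -19 + 14 = -5 dBFS.

-5 dBFS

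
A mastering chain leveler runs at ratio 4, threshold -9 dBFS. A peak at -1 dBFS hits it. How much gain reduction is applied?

The signal is 8 dB above threshold.
A 4:1 ratio leaves 2 dB of that excess.
So the signal is attenuated by 8 − 2 = 6 dB.

6 dB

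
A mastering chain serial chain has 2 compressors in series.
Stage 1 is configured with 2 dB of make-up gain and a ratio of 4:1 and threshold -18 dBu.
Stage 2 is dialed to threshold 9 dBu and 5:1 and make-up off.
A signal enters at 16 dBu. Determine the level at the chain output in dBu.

Stage 1: overshoot 34 dB → 34/4 = 8.5 dB → -9.5 dBu; +2 dB make-up → -7.5 dBu.
Stage 2: -7.5 dBu ≤ 9 dBu, so stage 2 doesn't engage; output -7.5 dBu.

-7.5 dBu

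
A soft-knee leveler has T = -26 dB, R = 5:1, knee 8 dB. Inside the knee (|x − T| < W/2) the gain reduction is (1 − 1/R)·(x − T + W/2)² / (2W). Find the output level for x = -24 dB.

x − T + W/2 = -24 − (-26) + 4 = 6.
GR = (1 − 1/5) × 6² / 16 = 0.8 × 36 / 16 = 1.8 dB.
Output = -24 − 1.8 = -25.8 dB.

-25.8 dB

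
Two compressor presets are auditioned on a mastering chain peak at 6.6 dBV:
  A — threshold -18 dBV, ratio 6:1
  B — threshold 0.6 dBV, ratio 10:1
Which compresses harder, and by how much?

A, by 15.1 dB

A: overshoot 24.6 dB → output overshoot 4.1 dB → GR 20.5 dB.
B: overshoot 6 dB → output overshoot 0.6 dB → GR 5.4 dB.
A reduces 15.1 dB more.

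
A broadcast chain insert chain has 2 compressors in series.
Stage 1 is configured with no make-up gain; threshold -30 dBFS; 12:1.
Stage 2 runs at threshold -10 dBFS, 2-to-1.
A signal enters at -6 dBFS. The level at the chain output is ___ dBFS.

-28 dBFS

Stage 1: overshoot 24 dB → 24/12 = 2 dB → -28 dBFS.
Stage 2: -28 dBFS ≤ -10 dBFS, so stage 2 doesn't engage; output -28 dBFS.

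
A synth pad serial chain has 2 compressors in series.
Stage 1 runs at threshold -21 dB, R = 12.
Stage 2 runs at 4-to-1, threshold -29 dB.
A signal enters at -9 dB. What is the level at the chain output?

-26.75 dB

Stage 1: 12 dB above -21 dB, reduced 12:1 to 1 dB above → -20 dB.
Stage 2: -20 dB is 9 dB over -29 dB; at 4:1 that becomes 2.25 dB over, giving -26.75 dB.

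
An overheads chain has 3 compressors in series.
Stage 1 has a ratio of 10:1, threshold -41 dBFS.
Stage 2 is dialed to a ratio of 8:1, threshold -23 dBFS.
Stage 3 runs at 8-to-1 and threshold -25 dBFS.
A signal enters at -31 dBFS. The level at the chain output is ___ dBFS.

-40 dBFS

Stage 1: -31 dBFS is 10 dB over -41 dBFS; at 10:1 that becomes 1 dB over, giving -40 dBFS.
Stage 2: -40 dBFS is at or below the -23 dBFS threshold — no compression; output -40 dBFS.
Stage 3: below threshold (-40 ≤ -25); passes unchanged; output -40 dBFS.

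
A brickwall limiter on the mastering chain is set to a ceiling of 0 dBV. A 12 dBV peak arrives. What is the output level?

0 dBV

The limiter clamps the peak to its 0 dBV ceiling.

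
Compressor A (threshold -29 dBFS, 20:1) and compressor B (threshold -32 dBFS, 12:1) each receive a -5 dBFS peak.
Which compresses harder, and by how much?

B, by 1.95 dB

A: 24 dB over, compressed to 1.2 dB over, so 22.8 dB of GR.
B: 27 dB over, compressed to 2.25 dB over, so 24.75 dB of GR.
Difference: 1.95 dB in favour of B.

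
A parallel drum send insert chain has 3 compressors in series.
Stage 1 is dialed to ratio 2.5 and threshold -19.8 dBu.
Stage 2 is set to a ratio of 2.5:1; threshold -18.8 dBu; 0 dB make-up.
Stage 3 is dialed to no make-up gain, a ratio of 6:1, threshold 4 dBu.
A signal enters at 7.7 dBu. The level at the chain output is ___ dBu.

-14.8 dBu

Stage 1: 27.5 dB above -19.8 dBu, reduced 2.5:1 to 11 dB above → -8.8 dBu.
Stage 2: overshoot 10 dB → 10/2.5 = 4 dB → -14.8 dBu.
Stage 3: -14.8 dBu ≤ 4 dBu, so stage 3 doesn't engage; output -14.8 dBu.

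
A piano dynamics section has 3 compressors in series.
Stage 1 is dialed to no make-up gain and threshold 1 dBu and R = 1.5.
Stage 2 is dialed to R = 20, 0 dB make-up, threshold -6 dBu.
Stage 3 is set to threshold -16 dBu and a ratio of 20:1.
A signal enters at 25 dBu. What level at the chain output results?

Stage 1: 24 dB above 1 dBu, reduced 1.5:1 to 16 dB above → 17 dBu.
Stage 2: overshoot 23 dB → 23/20 = 1.15 dB → -4.85 dBu.
Stage 3: overshoot 11.15 dB → 11.15/20 = 0.5575 dB → -15.4425 dBu.

-15.4425 dBu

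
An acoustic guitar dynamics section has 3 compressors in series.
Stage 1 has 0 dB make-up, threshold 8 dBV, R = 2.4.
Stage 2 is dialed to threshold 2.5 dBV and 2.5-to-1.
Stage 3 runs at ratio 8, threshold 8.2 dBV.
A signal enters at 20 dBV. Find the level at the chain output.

Stage 1: 20 dBV is 12 dB over 8 dBV; at 2.4:1 that becomes 5 dB over, giving 13 dBV.
Stage 2: overshoot 10.5 dB → 10.5/2.5 = 4.2 dB → 6.7 dBV.
Stage 3: 6.7 dBV is at or below the 8.2 dBV threshold — no compression; output 6.7 dBV.

6.7 dBV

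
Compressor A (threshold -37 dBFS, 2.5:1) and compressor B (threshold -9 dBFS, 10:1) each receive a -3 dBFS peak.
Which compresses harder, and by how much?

A, by 15 dB

A: 34 dB over, compressed to 13.6 dB over, so 20.4 dB of GR.
B: 6 dB over, compressed to 0.6 dB over, so 5.4 dB of GR.
Difference: 15 dB in favour of A.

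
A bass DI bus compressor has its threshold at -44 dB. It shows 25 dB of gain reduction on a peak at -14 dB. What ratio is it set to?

6:1

Input overshoot = -14 − (-44) = 30 dB.
Output overshoot = 30 − 25 = 5 dB.
Ratio = input overshoot / output overshoot = 30 / 5 = 6.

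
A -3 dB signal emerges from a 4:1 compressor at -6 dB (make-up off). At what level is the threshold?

-7 dB

Gain reduction = -3 − (-6) = 3 dB; output overshoot = GR / (R − 1) = 3 / 3 = 1 dB.
Threshold = output − output overshoot = -6 − 1 = -7 dB.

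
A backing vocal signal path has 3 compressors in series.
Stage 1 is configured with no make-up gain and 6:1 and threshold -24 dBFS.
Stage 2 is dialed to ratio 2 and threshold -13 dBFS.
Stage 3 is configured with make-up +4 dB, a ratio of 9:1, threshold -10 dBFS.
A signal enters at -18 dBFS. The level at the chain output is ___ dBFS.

-19 dBFS

Stage 1: overshoot 6 dB → 6/6 = 1 dB → -23 dBFS.
Stage 2: -23 dBFS is at or below the -13 dBFS threshold — no compression; output -23 dBFS.
Stage 3: -23 dBFS ≤ -10 dBFS, so stage 3 doesn't engage; make-up brings it to -19 dBFS.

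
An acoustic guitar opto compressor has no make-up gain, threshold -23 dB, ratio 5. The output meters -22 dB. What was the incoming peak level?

Post-compression overshoot = -22 − (-23) = 1 dB.
Input overshoot = R × output overshoot = 5 dB → input = -23 + 5 = -18 dB.

-18 dB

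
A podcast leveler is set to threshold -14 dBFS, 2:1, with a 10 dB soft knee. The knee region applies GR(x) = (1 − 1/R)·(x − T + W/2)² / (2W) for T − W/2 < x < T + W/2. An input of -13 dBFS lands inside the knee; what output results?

x − T + W/2 = -13 − (-14) + 5 = 6.
GR = (1 − 1/2) × 6² / 20 = 0.5 × 36 / 20 = 0.9 dB.
Output = -13 − 0.9 = -13.9 dBFS.

-13.9 dBFS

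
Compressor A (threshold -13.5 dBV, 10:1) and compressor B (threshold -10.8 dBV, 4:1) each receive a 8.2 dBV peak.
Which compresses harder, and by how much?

A: overshoot 21.7 dB → output overshoot 2.17 dB → GR 19.53 dB.
B: overshoot 19 dB → output overshoot 4.75 dB → GR 14.25 dB.
A applies 5.28 dB more gain reduction.

A, by 5.28 dB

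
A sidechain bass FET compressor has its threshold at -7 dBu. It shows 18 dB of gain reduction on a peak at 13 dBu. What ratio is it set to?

Input overshoot = 13 − (-7) = 20 dB.
Output overshoot = 20 − 18 = 2 dB.
Ratio = input overshoot / output overshoot = 20 / 2 = 10.

10:1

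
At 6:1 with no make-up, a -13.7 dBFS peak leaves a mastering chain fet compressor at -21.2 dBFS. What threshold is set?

Let T be the threshold. Output overshoot = (input overshoot)/R, so -21.2 − T = (-13.7 − T)/6.
6·(-21.2 − T) = -13.7 − T → 5·T = -127.2 − (-13.7) = -113.5.
T = -113.5/5 = -22.7 dBFS.

-22.7 dBFS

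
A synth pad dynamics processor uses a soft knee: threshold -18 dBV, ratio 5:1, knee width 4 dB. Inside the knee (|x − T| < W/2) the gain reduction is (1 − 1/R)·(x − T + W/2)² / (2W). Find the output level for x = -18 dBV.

x − T + W/2 = -18 − (-18) + 2 = 2.
GR = (1 − 1/5) × 2² / 8 = 0.8 × 4 / 8 = 0.4 dB.
Output = -18 − 0.4 = -18.4 dBV.

-18.4 dBV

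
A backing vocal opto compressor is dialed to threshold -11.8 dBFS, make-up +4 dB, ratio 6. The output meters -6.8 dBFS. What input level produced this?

-5.8 dBFS

Stripping the +4 dB make-up gives -10.8 dBFS at the gain stage.
The compressed level sits -10.8 − (-11.8) = 1 dB over threshold.
Input overshoot = R × output overshoot = 6 dB → input = -11.8 + 6 = -5.8 dBFS.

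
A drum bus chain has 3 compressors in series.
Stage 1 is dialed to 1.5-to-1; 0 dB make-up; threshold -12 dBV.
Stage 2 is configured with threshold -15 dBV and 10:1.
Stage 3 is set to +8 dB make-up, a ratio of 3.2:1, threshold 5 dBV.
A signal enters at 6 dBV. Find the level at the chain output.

-5.5 dBV

Stage 1: overshoot 18 dB → 18/1.5 = 12 dB → 0 dBV.
Stage 2: 0 dBV is 15 dB over -15 dBV; at 10:1 that becomes 1.5 dB over, giving -13.5 dBV.
Stage 3: -13.5 dBV is at or below the 5 dBV threshold — no compression; make-up brings it to -5.5 dBV.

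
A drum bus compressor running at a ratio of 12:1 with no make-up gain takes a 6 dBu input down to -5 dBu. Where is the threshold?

Gain reduction = 6 − (-5) = 11 dB; output overshoot = GR / (R − 1) = 11 / 11 = 1 dB.
Threshold = output − output overshoot = -5 − 1 = -6 dBu.

-6 dBu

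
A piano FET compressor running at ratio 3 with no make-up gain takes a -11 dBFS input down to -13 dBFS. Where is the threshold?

-14 dBFS

Let T be the threshold. Output overshoot = (input overshoot)/R, so -13 − T = (-11 − T)/3.
3·(-13 − T) = -11 − T → 2·T = -39 − (-11) = -28.
T = -28/2 = -14 dBFS.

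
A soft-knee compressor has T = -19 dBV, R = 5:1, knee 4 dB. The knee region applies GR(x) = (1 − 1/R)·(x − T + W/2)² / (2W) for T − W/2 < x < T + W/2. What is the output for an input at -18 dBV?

x − T + W/2 = -18 − (-19) + 2 = 3.
GR = (1 − 1/5) × 3² / 8 = 0.8 × 9 / 8 = 0.9 dB.
Output = -18 − 0.9 = -18.9 dBV.

-18.9 dBV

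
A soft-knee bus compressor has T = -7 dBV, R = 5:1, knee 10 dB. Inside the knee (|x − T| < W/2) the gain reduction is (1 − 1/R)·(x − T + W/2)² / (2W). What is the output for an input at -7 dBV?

-8 dBV

x − T + W/2 = -7 − (-7) + 5 = 5.
GR = (1 − 1/5) × 5² / 20 = 0.8 × 25 / 20 = 1 dB.
Output = -7 − 1 = -8 dBV.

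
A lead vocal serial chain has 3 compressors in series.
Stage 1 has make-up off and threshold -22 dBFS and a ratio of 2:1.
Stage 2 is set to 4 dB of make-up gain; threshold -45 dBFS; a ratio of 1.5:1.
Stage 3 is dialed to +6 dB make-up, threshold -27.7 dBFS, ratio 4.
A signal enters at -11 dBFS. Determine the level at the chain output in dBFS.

-20.275 dBFS

Stage 1: overshoot 11 dB → 11/2 = 5.5 dB → -16.5 dBFS.
Stage 2: 28.5 dB above -45 dBFS, reduced 1.5:1 to 19 dB above → -26 dBFS; +4 dB make-up → -22 dBFS.
Stage 3: -22 dBFS is 5.7 dB over -27.7 dBFS; at 4:1 that becomes 1.425 dB over, giving -26.275 dBFS; +6 dB make-up → -20.275 dBFS.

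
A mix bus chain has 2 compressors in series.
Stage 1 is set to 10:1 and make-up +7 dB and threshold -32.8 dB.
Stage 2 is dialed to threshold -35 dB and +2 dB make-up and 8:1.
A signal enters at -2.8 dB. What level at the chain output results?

Stage 1: 30 dB above -32.8 dB, reduced 10:1 to 3 dB above → -29.8 dB; +7 dB make-up → -22.8 dB.
Stage 2: 12.2 dB above -35 dB, reduced 8:1 to 1.525 dB above → -33.475 dB; +2 dB make-up → -31.475 dB.

-31.475 dB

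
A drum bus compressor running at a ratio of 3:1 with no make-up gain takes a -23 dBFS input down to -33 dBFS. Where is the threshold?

-38 dBFS

Input is 15 dB above T (since output overshoot × R = input overshoot: (-33 − T)·3 = -23 − T gives T = -38 dBFS).
Check: -38 + (-23 − (-38))/3 = -38 + 5 = -33 dBFS. ✓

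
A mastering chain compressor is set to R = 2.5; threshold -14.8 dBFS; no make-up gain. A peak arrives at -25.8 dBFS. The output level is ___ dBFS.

-25.8 dBFS

-25.8 dBFS is 11 dB below the -14.8 dBFS threshold, so no gain reduction is applied.
Output = input = -25.8 dBFS.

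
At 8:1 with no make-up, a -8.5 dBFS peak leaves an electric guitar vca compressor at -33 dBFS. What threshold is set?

-36.5 dBFS

Input is 28 dB above T (since output overshoot × R = input overshoot: (-33 − T)·8 = -8.5 − T gives T = -36.5 dBFS).
Check: -36.5 + (-8.5 − (-36.5))/8 = -36.5 + 3.5 = -33 dBFS. ✓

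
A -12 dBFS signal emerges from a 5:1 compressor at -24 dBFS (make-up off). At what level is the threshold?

-27 dBFS

Input is 15 dB above T (since output overshoot × R = input overshoot: (-24 − T)·5 = -12 − T gives T = -27 dBFS).
Check: -27 + (-12 − (-27))/5 = -27 + 3 = -24 dBFS. ✓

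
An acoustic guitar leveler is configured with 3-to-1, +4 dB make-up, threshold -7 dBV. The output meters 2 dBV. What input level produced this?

Before make-up, the level was 2 − 4 = -2 dBV.
That's 5 dB above the -7 dBV threshold.
Input overshoot = R × output overshoot = 15 dB → input = -7 + 15 = 8 dBV.

8 dBV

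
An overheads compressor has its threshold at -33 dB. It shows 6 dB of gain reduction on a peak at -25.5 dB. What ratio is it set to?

Input overshoot = -25.5 − (-33) = 7.5 dB.
Output overshoot = 7.5 − 6 = 1.5 dB.
Ratio = input overshoot / output overshoot = 7.5 / 1.5 = 5.

5:1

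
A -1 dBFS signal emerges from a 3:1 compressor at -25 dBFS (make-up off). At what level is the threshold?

Input is 36 dB above T (since output overshoot × R = input overshoot: (-25 − T)·3 = -1 − T gives T = -37 dBFS).
Check: -37 + (-1 − (-37))/3 = -37 + 12 = -25 dBFS. ✓

-37 dBFS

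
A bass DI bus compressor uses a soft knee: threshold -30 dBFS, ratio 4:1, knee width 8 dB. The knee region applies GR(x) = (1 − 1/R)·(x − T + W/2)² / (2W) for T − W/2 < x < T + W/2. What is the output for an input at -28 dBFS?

-29.6875 dBFS

x − T + W/2 = -28 − (-30) + 4 = 6.
GR = (1 − 1/4) × 6² / 16 = 0.75 × 36 / 16 = 1.6875 dB.
Output = -28 − 1.6875 = -29.6875 dBFS.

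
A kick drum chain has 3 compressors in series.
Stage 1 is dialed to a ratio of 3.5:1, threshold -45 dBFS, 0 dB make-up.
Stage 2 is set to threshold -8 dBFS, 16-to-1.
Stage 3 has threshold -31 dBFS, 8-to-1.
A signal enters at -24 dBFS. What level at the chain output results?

Stage 1: -24 dBFS is 21 dB over -45 dBFS; at 3.5:1 that becomes 6 dB over, giving -39 dBFS.
Stage 2: -39 dBFS ≤ -8 dBFS, so stage 2 doesn't engage; output -39 dBFS.
Stage 3: -39 dBFS ≤ -31 dBFS, so stage 3 doesn't engage; output -39 dBFS.

-39 dBFS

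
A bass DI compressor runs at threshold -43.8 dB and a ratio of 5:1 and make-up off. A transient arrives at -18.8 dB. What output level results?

-38.8 dB

The input is 25 dB above the -43.8 dB threshold.
5:1 compression reduces that to 25/5 = 5 dB over.
Output = -43.8 + 5 = -38.8 dB.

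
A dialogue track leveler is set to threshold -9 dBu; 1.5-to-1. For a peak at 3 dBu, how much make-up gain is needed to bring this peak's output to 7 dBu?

8 dB

The peak compresses to -9 + 12/1.5 = -1 dBu.
To reach 7 dBu requires 7 − (-1) = 8 dB of make-up.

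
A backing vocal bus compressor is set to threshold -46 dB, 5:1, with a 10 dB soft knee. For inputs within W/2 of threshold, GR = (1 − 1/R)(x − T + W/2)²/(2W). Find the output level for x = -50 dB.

-50.04 dB

x − T + W/2 = -50 − (-46) + 5 = 1.
GR = (1 − 1/5) × 1² / 20 = 0.8 × 1 / 20 = 0.04 dB.
Output = -50 − 0.04 = -50.04 dB.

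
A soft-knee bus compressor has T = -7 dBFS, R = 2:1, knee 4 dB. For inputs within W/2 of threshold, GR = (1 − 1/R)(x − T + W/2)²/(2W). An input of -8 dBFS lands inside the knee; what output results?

x − T + W/2 = -8 − (-7) + 2 = 1.
GR = (1 − 1/2) × 1² / 8 = 0.5 × 1 / 8 = 0.0625 dB.
Output = -8 − 0.0625 = -8.0625 dBFS.

-8.0625 dBFS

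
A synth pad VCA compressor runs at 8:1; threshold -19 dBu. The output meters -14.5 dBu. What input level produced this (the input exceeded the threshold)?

17 dBu

Post-compression overshoot = -14.5 − (-19) = 4.5 dB.
Input overshoot = R × output overshoot = 36 dB → input = -19 + 36 = 17 dBu.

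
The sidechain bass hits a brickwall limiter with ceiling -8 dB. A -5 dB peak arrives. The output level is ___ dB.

-8 dB

At ∞:1, everything above -8 dB is held at the ceiling.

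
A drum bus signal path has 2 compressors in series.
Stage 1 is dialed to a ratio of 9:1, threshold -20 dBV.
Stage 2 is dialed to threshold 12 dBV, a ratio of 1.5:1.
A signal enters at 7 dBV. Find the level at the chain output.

-17 dBV

Stage 1: overshoot 27 dB → 27/9 = 3 dB → -17 dBV.
Stage 2: -17 dBV is at or below the 12 dBV threshold — no compression; output -17 dBV.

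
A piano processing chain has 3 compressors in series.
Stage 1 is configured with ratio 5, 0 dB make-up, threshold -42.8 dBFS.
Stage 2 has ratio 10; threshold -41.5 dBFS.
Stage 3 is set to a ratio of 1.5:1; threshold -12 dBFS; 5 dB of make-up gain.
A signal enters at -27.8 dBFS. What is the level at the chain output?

-36.33 dBFS

Stage 1: -27.8 dBFS is 15 dB over -42.8 dBFS; at 5:1 that becomes 3 dB over, giving -39.8 dBFS.
Stage 2: -39.8 dBFS is 1.7 dB over -41.5 dBFS; at 10:1 that becomes 0.17 dB over, giving -41.33 dBFS.
Stage 3: -41.33 dBFS is at or below the -12 dBFS threshold — no compression; make-up brings it to -36.33 dBFS.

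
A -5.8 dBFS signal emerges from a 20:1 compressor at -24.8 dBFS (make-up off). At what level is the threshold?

Let T be the threshold. Output overshoot = (input overshoot)/R, so -24.8 − T = (-5.8 − T)/20.
20·(-24.8 − T) = -5.8 − T → 19·T = -496 − (-5.8) = -490.2.
T = -490.2/19 = -25.8 dBFS.

-25.8 dBFS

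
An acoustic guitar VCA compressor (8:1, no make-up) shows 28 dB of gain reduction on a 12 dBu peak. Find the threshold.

-20 dBu

Gain reduction = 12 − (-16) = 28 dB; output overshoot = GR / (R − 1) = 28 / 7 = 4 dB.
Threshold = output − output overshoot = -16 − 4 = -20 dBu.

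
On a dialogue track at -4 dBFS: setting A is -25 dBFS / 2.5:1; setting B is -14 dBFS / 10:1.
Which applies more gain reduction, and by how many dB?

A, by 3.6 dB

A: overshoot 21 dB → output overshoot 8.4 dB → GR 12.6 dB.
B: overshoot 10 dB → output overshoot 1 dB → GR 9 dB.
A reduces 3.6 dB more.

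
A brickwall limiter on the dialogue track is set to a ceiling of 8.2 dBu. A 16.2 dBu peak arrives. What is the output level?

A brickwall limiter is an ∞:1 compressor: any input above the ceiling is clamped to 8.2 dBu.

8.2 dBu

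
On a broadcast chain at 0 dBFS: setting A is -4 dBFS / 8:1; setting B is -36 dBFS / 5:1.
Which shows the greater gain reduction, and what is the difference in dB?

B, by 25.3 dB

A: GR = 4 − 4/8 = 3.5 dB.
B: GR = 36 − 36/5 = 28.8 dB.
B applies 25.3 dB more gain reduction.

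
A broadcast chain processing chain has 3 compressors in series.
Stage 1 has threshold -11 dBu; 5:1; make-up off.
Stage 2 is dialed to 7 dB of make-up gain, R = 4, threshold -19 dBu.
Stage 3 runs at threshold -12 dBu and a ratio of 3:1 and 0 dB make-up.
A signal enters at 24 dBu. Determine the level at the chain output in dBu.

Stage 1: 24 dBu is 35 dB over -11 dBu; at 5:1 that becomes 7 dB over, giving -4 dBu.
Stage 2: 15 dB above -19 dBu, reduced 4:1 to 3.75 dB above → -15.25 dBu; +7 dB make-up → -8.25 dBu.
Stage 3: 3.75 dB above -12 dBu, reduced 3:1 to 1.25 dB above → -10.75 dBu.

-10.75 dBu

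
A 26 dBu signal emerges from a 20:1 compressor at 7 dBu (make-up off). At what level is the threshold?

Input is 20 dB above T (since output overshoot × R = input overshoot: (7 − T)·20 = 26 − T gives T = 6 dBu).
Check: 6 + (26 − 6)/20 = 6 + 1 = 7 dBu. ✓

6 dBu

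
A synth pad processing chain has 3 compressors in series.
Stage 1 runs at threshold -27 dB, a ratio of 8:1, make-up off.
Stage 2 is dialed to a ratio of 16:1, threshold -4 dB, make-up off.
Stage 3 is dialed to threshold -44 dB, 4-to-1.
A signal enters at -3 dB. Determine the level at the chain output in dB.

-39 dB

Stage 1: -3 dB is 24 dB over -27 dB; at 8:1 that becomes 3 dB over, giving -24 dB.
Stage 2: below threshold (-24 ≤ -4); passes unchanged; output -24 dB.
Stage 3: -24 dB is 20 dB over -44 dB; at 4:1 that becomes 5 dB over, giving -39 dB.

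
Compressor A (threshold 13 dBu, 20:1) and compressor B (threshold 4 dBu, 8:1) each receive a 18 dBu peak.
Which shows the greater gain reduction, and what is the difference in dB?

B, by 7.5 dB

A: overshoot 5 dB → output overshoot 0.25 dB → GR 4.75 dB.
B: overshoot 14 dB → output overshoot 1.75 dB → GR 12.25 dB.
B applies 7.5 dB more gain reduction.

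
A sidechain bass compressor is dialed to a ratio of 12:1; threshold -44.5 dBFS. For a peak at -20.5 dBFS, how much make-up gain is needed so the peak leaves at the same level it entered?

22 dB

Overshoot 24 dB → 24/12 = 2 dB after compression, so the compressed level is -44.5 + 2 = -42.5 dBFS.
Make-up = target − compressed = -20.5 − (-42.5) = 22 dB.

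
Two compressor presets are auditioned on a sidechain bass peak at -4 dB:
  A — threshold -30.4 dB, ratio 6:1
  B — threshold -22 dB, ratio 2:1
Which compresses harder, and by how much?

A: 26.4 dB over, compressed to 4.4 dB over, so 22 dB of GR.
B: 18 dB over, compressed to 9 dB over, so 9 dB of GR.
A applies 13 dB more gain reduction.

A, by 13 dB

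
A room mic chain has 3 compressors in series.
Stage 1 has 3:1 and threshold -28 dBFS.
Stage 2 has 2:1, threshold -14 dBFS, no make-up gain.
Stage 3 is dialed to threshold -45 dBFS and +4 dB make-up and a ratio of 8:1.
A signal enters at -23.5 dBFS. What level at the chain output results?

Stage 1: overshoot 4.5 dB → 4.5/3 = 1.5 dB → -26.5 dBFS.
Stage 2: below threshold (-26.5 ≤ -14); passes unchanged; output -26.5 dBFS.
Stage 3: -26.5 dBFS is 18.5 dB over -45 dBFS; at 8:1 that becomes 2.3125 dB over, giving -42.6875 dBFS; +4 dB make-up → -38.6875 dBFS.

-38.6875 dBFS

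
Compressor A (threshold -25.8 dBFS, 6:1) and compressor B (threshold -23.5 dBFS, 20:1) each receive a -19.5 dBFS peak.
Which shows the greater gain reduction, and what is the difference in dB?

A, by 1.45 dB

A: 6.3 dB over, compressed to 1.05 dB over, so 5.25 dB of GR.
B: 4 dB over, compressed to 0.2 dB over, so 3.8 dB of GR.
A reduces 1.45 dB more.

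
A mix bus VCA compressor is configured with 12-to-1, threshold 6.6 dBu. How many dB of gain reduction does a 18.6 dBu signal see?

11 dB

The signal is 12 dB above threshold.
At 12:1, output sits 12/12 = 1 dB above threshold.
So the signal is attenuated by 12 − 1 = 11 dB.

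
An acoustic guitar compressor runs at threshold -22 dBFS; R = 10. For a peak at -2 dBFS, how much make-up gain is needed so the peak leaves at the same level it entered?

The peak compresses to -22 + 20/10 = -20 dBFS.
To reach -2 dBFS requires -2 − (-20) = 18 dB of make-up.

18 dB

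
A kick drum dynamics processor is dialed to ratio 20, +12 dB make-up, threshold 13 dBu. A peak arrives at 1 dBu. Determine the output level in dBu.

1 dBu is 12 dB below the 13 dBu threshold, so no gain reduction is applied.
Make-up gain adds 12 dB: 1 + 12 = 13 dBu.

13 dBu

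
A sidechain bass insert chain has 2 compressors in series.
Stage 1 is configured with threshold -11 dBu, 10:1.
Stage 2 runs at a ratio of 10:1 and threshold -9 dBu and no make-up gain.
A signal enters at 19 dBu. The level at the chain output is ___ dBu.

-8.9 dBu

Stage 1: overshoot 30 dB → 30/10 = 3 dB → -8 dBu.
Stage 2: overshoot 1 dB → 1/10 = 0.1 dB → -8.9 dBu.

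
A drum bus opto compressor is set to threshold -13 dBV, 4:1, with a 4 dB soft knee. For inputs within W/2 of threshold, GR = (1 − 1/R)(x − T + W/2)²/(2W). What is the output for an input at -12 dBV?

-12.84375 dBV

x − T + W/2 = -12 − (-13) + 2 = 3.
GR = (1 − 1/4) × 3² / 8 = 0.75 × 9 / 8 = 0.84375 dB.
Output = -12 − 0.84375 = -12.84375 dBV.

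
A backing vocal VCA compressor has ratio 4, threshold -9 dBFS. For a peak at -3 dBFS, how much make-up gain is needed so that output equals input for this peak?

The peak compresses to -9 + 6/4 = -7.5 dBFS.
To reach -3 dBFS requires -3 − (-7.5) = 4.5 dB of make-up.

4.5 dB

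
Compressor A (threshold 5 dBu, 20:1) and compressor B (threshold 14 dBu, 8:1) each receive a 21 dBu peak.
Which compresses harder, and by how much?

A: 16 dB over, compressed to 0.8 dB over, so 15.2 dB of GR.
B: 7 dB over, compressed to 0.875 dB over, so 6.125 dB of GR.
A reduces 9.075 dB more.

A, by 9.075 dB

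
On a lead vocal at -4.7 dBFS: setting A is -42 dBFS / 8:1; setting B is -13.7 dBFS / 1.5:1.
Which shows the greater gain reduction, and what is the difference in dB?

A: GR = 37.3 − 37.3/8 = 32.6375 dB.
B: GR = 9 − 9/1.5 = 3 dB.
A applies 29.6375 dB more gain reduction.

A, by 29.6375 dB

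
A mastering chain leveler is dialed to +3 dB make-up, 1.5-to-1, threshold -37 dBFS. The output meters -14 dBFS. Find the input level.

-7 dBFS

Before make-up, the level was -14 − 3 = -17 dBFS.
The compressed level sits -17 − (-37) = 20 dB over threshold.
Undo the ratio: input overshoot = 20 × 1.5 = 30 dB, giving input = -7 dBFS.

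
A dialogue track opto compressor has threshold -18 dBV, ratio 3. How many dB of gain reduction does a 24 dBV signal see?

24 dBV exceeds the threshold by 42 dB.
A 3:1 ratio leaves 14 dB of that excess.
Gain reduction = 42 − 14 = 28 dB.

28 dB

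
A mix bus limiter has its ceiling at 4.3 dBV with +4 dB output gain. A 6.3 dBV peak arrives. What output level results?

A brickwall limiter is an ∞:1 compressor: any input above the ceiling is clamped to 4.3 dBV.
Output gain then adds 4 dB: 4.3 + 4 = 8.3 dBV.

8.3 dBV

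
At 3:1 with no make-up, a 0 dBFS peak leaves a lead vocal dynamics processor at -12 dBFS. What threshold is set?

Let T be the threshold. Output overshoot = (input overshoot)/R, so -12 − T = (0 − T)/3.
3·(-12 − T) = 0 − T → 2·T = -36 − 0 = -36.
T = -36/2 = -18 dBFS.

-18 dBFS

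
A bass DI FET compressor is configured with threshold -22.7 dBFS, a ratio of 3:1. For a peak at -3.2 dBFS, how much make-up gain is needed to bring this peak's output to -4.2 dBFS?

12 dB

Without make-up, output = threshold + overshoot/3 = -22.7 + 6.5 = -16.2 dBFS.
Gap to target: 12 dB.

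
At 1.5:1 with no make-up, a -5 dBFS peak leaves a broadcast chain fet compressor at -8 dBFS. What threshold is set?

Let T be the threshold. Output overshoot = (input overshoot)/R, so -8 − T = (-5 − T)/1.5.
1.5·(-8 − T) = -5 − T → 0.5·T = -12 − (-5) = -7.
T = -7/0.5 = -14 dBFS.

-14 dBFS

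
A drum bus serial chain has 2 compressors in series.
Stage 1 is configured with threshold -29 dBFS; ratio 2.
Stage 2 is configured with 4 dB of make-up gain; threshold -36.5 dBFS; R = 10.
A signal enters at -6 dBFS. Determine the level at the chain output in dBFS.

-30.6 dBFS

Stage 1: overshoot 23 dB → 23/2 = 11.5 dB → -17.5 dBFS.
Stage 2: -17.5 dBFS is 19 dB over -36.5 dBFS; at 10:1 that becomes 1.9 dB over, giving -34.6 dBFS; +4 dB make-up → -30.6 dBFS.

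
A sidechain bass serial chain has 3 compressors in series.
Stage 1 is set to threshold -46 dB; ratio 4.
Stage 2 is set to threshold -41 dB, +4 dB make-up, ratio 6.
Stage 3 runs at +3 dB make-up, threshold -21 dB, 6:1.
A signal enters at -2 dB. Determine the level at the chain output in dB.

Stage 1: 44 dB above -46 dB, reduced 4:1 to 11 dB above → -35 dB.
Stage 2: -35 dB is 6 dB over -41 dB; at 6:1 that becomes 1 dB over, giving -40 dB; +4 dB make-up → -36 dB.
Stage 3: -36 dB is at or below the -21 dB threshold — no compression; make-up brings it to -33 dB.

-33 dB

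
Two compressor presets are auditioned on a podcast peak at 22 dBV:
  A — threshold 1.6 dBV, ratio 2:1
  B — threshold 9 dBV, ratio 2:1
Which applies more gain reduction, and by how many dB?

A: GR = 20.4 − 20.4/2 = 10.2 dB.
B: GR = 13 − 13/2 = 6.5 dB.
Difference: 3.7 dB in favour of A.

A, by 3.7 dB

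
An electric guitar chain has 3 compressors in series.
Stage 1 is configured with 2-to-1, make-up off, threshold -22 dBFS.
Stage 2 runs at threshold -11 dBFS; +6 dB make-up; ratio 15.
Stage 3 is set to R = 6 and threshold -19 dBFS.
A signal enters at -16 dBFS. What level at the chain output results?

-18 dBFS

Stage 1: -16 dBFS is 6 dB over -22 dBFS; at 2:1 that becomes 3 dB over, giving -19 dBFS.
Stage 2: below threshold (-19 ≤ -11); passes unchanged; make-up brings it to -13 dBFS.
Stage 3: overshoot 6 dB → 6/6 = 1 dB → -18 dBFS.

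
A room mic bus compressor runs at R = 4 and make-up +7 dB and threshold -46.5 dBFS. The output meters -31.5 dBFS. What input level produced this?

Remove make-up: -31.5 − 7 = -38.5 dBFS.
The compressed level sits -38.5 − (-46.5) = 8 dB over threshold.
Undo the ratio: input overshoot = 8 × 4 = 32 dB, giving input = -14.5 dBFS.

-14.5 dBFS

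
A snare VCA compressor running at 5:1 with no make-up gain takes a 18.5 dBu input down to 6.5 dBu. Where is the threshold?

Gain reduction = 18.5 − 6.5 = 12 dB; output overshoot = GR / (R − 1) = 12 / 4 = 3 dB.
Threshold = output − output overshoot = 6.5 − 3 = 3.5 dBu.

3.5 dBu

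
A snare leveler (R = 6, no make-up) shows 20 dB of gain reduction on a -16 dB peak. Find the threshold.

Input is 24 dB above T (since output overshoot × R = input overshoot: (-36 − T)·6 = -16 − T gives T = -40 dB).
Check: -40 + (-16 − (-40))/6 = -40 + 4 = -36 dB. ✓

-40 dB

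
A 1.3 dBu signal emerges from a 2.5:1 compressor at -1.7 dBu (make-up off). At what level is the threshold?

Input is 5 dB above T (since output overshoot × R = input overshoot: (-1.7 − T)·2.5 = 1.3 − T gives T = -3.7 dBu).
Check: -3.7 + (1.3 − (-3.7))/2.5 = -3.7 + 2 = -1.7 dBu. ✓

-3.7 dBu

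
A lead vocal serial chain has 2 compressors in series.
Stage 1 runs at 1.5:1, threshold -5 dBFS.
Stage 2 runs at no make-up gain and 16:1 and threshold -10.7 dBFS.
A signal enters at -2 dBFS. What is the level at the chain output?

-10.21875 dBFS

Stage 1: 3 dB above -5 dBFS, reduced 1.5:1 to 2 dB above → -3 dBFS.
Stage 2: overshoot 7.7 dB → 7.7/16 = 0.48125 dB → -10.21875 dBFS.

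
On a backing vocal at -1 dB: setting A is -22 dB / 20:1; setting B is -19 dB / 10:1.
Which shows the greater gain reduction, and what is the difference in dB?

A: overshoot 21 dB → output overshoot 1.05 dB → GR 19.95 dB.
B: overshoot 18 dB → output overshoot 1.8 dB → GR 16.2 dB.
A reduces 3.75 dB more.

A, by 3.75 dB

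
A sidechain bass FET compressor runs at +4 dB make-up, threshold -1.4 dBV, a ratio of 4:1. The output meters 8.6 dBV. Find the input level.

Stripping the +4 dB make-up gives 4.6 dBV at the gain stage.
That's 6 dB above the -1.4 dBV threshold.
Input overshoot = R × output overshoot = 24 dB → input = -1.4 + 24 = 22.6 dBV.

22.6 dBV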